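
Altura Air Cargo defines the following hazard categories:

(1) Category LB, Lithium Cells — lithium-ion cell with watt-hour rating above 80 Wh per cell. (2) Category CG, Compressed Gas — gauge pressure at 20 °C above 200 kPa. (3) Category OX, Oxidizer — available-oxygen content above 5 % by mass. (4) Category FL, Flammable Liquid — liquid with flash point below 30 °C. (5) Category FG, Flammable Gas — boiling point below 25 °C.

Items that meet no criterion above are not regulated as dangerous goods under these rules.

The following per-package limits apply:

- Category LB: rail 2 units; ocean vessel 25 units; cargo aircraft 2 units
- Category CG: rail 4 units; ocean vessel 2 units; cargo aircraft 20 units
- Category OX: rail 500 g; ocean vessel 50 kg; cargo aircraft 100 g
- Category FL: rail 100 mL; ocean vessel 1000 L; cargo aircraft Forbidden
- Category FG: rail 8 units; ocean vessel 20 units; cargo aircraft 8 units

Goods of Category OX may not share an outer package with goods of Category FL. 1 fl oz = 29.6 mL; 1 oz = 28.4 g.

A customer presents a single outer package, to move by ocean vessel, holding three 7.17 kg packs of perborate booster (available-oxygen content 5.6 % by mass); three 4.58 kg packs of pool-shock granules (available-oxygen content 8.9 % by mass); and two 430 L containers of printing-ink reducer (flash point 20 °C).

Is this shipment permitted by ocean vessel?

No

Perborate booster: available-oxygen content 5.6 % by mass > 5 % by mass → Category OX (Oxidizer).
Pool-shock granules: available-oxygen content 8.9 % by mass > 5 % by mass → Category OX (Oxidizer).
Printing-ink reducer: flash point 20 °C < 30 °C → Category FL (Flammable Liquid).
Category OX net quantity: (three 7.17 kg packs = 21.51 kg) + (three 4.58 kg packs = 13.74 kg) = 35.25 kg.
That is within the Category OX ocean vessel limit of 50 kg.
Category FL quantity: two 430 L containers = 860 L.
That is within the Category FL ocean vessel limit of 1000 L.
Category OX and Category FL may not share an outer package.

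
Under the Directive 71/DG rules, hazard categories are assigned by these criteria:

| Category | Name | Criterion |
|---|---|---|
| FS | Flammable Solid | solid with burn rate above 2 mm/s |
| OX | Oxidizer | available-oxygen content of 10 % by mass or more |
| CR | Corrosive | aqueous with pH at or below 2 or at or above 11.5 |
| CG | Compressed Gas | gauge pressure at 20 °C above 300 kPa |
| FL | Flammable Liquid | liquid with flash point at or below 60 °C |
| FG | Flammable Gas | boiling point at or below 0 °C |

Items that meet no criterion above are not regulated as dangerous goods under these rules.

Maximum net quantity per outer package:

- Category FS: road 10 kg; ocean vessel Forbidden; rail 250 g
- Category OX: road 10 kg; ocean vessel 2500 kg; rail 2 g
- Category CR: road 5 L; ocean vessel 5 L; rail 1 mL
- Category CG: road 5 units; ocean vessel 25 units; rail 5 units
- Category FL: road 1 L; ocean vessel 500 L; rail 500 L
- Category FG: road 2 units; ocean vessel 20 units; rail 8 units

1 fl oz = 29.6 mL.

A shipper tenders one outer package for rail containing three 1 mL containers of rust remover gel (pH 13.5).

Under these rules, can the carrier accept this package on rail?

No

The rust remover gel has pH 13.5, which is ≥ 11.5, so it is Category CR (Corrosive).
Category CR quantity: three 1 mL containers = 3 mL.
3 mL > 1 mL (rail limit, Category CR) — over the limit.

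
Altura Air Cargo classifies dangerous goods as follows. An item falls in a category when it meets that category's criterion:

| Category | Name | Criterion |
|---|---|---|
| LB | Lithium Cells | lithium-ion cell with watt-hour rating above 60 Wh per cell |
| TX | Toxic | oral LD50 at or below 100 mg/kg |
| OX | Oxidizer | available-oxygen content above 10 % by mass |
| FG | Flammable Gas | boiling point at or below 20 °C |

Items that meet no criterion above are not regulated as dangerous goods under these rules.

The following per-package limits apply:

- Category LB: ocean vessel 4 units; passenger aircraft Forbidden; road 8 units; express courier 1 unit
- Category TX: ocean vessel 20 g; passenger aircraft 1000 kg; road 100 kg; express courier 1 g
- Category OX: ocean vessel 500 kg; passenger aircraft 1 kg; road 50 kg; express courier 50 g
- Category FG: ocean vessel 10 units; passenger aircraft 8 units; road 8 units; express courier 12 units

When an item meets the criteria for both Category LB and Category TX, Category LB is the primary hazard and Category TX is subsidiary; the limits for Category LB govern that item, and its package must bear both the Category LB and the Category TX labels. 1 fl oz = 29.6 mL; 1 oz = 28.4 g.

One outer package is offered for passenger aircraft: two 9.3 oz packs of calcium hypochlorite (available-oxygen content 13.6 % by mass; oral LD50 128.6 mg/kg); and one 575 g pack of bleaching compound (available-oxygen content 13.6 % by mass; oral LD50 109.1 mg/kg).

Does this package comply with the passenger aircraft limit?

No

Available-oxygen content 13.6 % by mass meets the Category OX criterion (Oxidizer), so the calcium hypochlorite is Category OX.
Bleaching compound: available-oxygen content 13.6 % by mass > 10 % by mass → Category OX (Oxidizer).
Total Category OX: (two 9.3 oz packs = 528.24 g) + 575 g = 1103.24 g.
That exceeds the Category OX passenger aircraft limit of 1 kg.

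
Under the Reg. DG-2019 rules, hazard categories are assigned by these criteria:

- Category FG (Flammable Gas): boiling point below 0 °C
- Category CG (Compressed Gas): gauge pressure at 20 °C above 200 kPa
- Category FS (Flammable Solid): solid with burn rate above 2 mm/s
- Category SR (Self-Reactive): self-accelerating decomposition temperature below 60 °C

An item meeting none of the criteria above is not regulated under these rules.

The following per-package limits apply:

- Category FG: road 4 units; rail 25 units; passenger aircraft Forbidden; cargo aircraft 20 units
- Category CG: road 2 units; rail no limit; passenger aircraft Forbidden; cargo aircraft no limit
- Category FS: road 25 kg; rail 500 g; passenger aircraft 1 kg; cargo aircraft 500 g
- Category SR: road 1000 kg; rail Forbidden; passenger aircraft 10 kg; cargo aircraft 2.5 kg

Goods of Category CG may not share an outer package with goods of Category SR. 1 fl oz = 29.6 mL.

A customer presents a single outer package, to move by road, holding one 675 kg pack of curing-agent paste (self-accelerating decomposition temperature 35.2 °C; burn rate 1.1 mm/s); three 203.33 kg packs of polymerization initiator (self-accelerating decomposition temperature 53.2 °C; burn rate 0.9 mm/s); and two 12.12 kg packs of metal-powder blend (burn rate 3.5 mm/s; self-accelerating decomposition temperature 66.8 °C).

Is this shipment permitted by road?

Self-accelerating decomposition temperature 35.2 °C meets the Category SR criterion (Self-Reactive), so the curing-agent paste is Category SR.
The polymerization initiator has self-accelerating decomposition temperature 53.2 °C, which is < 60 °C, so it is Category SR (Self-Reactive).
The metal-powder blend has burn rate 3.5 mm/s, which is > 2 mm/s, so it is Category FS (Flammable Solid).
Total Category SR: 675 kg + (three 203.33 kg packs = 609.99 kg) = 1284.99 kg.
1284.99 kg > 1000 kg (road limit, Category SR) — over the limit.
Category FS quantity: two 12.12 kg packs = 24.24 kg.
24.24 kg is within the road limit of 25 kg for Category FS.
The segregation rule (Category CG with Category SR) does not apply to Category SR with Category FS.

No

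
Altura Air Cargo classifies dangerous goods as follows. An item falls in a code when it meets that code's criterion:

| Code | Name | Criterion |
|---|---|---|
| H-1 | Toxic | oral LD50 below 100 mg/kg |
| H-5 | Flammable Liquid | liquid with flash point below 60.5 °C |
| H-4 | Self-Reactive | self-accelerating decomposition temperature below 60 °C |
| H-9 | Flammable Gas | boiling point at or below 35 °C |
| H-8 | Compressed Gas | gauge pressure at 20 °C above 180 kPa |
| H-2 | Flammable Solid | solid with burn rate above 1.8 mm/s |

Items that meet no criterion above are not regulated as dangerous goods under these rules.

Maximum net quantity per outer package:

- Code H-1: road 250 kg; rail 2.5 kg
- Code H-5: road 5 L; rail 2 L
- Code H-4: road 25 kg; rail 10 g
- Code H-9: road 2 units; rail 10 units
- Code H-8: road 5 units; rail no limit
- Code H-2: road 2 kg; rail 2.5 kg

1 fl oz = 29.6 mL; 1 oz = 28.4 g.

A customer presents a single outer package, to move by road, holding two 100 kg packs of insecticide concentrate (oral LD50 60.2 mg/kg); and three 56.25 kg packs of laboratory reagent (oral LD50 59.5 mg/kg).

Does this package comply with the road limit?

The insecticide concentrate has oral LD50 60.2 mg/kg, which is < 100 mg/kg, so it is Code H-1 (Toxic).
Laboratory reagent: oral LD50 59.5 mg/kg < 100 mg/kg → Code H-1 (Toxic).
Total Code H-1: (two 100 kg packs = 200 kg) + (three 56.25 kg packs = 168.75 kg) = 368.75 kg.
That exceeds the Code H-1 road limit of 250 kg.

No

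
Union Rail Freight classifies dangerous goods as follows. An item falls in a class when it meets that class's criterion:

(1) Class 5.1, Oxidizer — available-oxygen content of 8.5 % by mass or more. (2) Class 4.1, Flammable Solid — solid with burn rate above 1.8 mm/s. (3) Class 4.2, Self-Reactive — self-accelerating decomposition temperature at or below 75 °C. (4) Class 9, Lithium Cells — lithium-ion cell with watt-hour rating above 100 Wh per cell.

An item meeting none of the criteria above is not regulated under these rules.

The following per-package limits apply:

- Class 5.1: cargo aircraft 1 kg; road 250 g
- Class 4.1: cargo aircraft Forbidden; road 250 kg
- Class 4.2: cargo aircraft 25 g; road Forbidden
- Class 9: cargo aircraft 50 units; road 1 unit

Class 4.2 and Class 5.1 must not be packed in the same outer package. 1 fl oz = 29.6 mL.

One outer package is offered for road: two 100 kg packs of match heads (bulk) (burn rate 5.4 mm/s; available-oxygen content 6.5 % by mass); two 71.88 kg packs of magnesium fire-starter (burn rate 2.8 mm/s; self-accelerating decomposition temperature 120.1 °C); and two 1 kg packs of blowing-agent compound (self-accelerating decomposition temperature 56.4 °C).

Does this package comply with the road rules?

Burn rate 5.4 mm/s meets the Class 4.1 criterion (Flammable Solid), so the match heads (bulk) are Class 4.1.
The magnesium fire-starter has burn rate 2.8 mm/s, which is > 1.8 mm/s, so it is Class 4.1 (Flammable Solid).
Blowing-agent compound: self-accelerating decomposition temperature 56.4 °C ≤ 75 °C → Class 4.2 (Self-Reactive).
Total Class 4.1: (two 100 kg packs = 200 kg) + (two 71.88 kg packs = 143.76 kg) = 343.76 kg.
That exceeds the Class 4.1 road limit of 250 kg.
Class 4.2 quantity: two 1 kg packs = 2 kg.
By road, Class 4.2 is Forbidden regardless of quantity.
The segregation rule (Class 4.2 with Class 5.1) does not apply to Class 4.1 with Class 4.2.

No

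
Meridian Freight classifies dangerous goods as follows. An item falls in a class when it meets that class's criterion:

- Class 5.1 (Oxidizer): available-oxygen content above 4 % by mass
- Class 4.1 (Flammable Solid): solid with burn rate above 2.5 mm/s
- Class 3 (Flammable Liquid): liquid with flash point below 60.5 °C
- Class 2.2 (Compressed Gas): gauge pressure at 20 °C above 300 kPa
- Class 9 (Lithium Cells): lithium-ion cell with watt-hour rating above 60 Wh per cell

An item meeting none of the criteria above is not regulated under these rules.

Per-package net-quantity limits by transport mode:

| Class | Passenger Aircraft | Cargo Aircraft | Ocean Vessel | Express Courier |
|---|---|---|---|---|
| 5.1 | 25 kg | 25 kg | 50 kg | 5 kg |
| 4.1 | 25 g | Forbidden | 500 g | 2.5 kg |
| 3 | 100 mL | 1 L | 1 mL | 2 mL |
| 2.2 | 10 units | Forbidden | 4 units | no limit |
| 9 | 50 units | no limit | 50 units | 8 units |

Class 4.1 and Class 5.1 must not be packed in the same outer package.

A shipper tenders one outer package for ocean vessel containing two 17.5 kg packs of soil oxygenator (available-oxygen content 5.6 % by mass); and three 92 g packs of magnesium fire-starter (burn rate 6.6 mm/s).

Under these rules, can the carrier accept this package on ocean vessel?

No

Soil oxygenator: available-oxygen content 5.6 % by mass > 4 % by mass → Class 5.1 (Oxidizer).
With burn rate 6.6 mm/s (> 2.5 mm/s), the magnesium fire-starter falls in Class 4.1.
Class 4.1 quantity: three 92 g packs = 276 g.
That is within the Class 4.1 ocean vessel limit of 500 g.
Class 5.1 quantity: two 17.5 kg packs = 35 kg.
35 kg ≤ 50 kg (ocean vessel limit, Class 5.1) — within limit.
Class 4.1 and Class 5.1 may not share an outer package.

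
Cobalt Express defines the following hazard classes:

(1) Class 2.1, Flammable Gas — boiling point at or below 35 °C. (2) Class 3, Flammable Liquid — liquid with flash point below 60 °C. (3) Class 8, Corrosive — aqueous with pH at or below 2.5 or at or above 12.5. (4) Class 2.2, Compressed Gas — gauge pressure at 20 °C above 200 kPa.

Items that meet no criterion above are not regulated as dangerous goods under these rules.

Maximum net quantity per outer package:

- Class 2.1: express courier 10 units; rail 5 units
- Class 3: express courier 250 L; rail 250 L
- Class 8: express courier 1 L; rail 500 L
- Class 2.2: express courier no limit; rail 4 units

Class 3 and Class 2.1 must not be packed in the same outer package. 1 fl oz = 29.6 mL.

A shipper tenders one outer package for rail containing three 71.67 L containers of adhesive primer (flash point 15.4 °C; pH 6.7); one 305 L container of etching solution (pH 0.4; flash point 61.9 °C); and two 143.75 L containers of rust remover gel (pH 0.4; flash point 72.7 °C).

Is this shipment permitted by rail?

No

With flash point 15.4 °C (< 60 °C), the adhesive primer falls in Class 3.
The etching solution has pH 0.4, which is ≤ 2.5, so it is Class 8 (Corrosive).
The rust remover gel has pH 0.4, which is ≤ 2.5, so it is Class 8 (Corrosive).
Class 8 net quantity: 305 L + (two 143.75 L containers = 287.5 L) = 592.5 L.
592.5 L > 500 L (rail limit, Class 8) — over the limit.
Class 3 quantity: three 71.67 L containers = 215.01 L.
That is within the Class 3 rail limit of 250 L.
The segregation rule (Class 3 with Class 2.1) does not apply to Class 8 with Class 3.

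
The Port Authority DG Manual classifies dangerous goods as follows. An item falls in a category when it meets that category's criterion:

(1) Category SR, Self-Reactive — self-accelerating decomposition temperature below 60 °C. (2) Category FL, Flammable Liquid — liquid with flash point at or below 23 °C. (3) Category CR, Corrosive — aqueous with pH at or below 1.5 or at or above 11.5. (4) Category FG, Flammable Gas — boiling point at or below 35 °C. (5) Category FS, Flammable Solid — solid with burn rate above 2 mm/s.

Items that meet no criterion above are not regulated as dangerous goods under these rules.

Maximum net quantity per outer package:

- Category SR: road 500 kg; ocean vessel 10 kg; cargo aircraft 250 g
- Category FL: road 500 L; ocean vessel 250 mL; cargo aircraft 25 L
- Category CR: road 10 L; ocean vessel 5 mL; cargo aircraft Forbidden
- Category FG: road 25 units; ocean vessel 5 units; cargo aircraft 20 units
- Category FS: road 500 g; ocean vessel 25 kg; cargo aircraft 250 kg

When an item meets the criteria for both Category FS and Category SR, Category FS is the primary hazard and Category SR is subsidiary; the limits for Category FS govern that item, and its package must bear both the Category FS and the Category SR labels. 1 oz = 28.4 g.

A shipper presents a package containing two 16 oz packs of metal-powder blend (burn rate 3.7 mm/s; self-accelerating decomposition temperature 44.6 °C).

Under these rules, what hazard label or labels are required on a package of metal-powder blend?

Category FS and SR

Burn rate 3.7 mm/s meets the Category FS criterion (Flammable Solid), so the metal-powder blend is Category FS.
Self-accelerating decomposition temperature 44.6 °C meets the Category SR criterion (Self-Reactive), so the metal-powder blend is Category SR.
By the precedence rule Category FS is primary and Category SR is subsidiary, and that rule requires both labels on the package.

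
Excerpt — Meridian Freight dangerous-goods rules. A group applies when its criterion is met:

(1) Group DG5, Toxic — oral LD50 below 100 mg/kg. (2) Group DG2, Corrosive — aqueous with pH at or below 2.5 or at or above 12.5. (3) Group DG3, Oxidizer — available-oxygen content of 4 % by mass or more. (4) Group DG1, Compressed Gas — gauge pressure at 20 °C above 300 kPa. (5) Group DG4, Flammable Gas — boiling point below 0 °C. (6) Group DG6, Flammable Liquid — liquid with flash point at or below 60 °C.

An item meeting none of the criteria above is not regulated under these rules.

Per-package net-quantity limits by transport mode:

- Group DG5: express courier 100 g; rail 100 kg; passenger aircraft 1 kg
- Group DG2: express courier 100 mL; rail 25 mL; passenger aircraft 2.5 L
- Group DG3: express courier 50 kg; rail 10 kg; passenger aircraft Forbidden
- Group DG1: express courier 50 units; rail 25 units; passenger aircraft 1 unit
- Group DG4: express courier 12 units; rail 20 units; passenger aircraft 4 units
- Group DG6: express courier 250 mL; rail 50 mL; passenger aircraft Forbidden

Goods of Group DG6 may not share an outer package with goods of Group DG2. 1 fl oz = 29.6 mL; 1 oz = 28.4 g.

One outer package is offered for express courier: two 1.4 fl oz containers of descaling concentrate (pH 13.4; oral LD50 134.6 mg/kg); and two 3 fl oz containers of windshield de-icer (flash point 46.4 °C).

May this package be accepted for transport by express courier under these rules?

With pH 13.4 (≥ 12.5), the descaling concentrate falls in Group DG2.
Windshield de-icer: flash point 46.4 °C ≤ 60 °C → Group DG6 (Flammable Liquid).
Group DG6 quantity: two 3 fl oz containers = 177.6 mL.
That is within the Group DG6 express courier limit of 250 mL.
Group DG2 quantity: two 1.4 fl oz containers = 82.88 mL.
82.88 mL ≤ 100 mL (express courier limit, Group DG2) — within limit.
Group DG6 and Group DG2 may not share an outer package.

No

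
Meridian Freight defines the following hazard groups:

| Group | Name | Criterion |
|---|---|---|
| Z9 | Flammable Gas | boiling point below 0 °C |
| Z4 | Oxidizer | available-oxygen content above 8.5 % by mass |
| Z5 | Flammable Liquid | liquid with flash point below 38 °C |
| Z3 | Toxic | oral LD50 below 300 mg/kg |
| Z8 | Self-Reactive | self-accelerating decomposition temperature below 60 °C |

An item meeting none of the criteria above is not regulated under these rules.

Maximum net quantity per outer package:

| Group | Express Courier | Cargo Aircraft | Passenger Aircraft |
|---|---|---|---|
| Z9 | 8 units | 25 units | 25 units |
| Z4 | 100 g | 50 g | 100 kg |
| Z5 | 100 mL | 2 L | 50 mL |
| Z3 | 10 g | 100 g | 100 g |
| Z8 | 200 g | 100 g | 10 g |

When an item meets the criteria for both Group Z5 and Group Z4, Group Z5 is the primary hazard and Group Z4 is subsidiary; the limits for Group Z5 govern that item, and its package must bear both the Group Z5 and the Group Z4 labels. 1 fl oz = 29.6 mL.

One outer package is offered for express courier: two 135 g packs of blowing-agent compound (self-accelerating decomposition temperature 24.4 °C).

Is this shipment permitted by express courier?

Blowing-agent compound: self-accelerating decomposition temperature 24.4 °C < 60 °C → Group Z8 (Self-Reactive).
Group Z8 quantity: two 135 g packs = 270 g.
270 g > 200 g (express courier limit, Group Z8) — over the limit.

No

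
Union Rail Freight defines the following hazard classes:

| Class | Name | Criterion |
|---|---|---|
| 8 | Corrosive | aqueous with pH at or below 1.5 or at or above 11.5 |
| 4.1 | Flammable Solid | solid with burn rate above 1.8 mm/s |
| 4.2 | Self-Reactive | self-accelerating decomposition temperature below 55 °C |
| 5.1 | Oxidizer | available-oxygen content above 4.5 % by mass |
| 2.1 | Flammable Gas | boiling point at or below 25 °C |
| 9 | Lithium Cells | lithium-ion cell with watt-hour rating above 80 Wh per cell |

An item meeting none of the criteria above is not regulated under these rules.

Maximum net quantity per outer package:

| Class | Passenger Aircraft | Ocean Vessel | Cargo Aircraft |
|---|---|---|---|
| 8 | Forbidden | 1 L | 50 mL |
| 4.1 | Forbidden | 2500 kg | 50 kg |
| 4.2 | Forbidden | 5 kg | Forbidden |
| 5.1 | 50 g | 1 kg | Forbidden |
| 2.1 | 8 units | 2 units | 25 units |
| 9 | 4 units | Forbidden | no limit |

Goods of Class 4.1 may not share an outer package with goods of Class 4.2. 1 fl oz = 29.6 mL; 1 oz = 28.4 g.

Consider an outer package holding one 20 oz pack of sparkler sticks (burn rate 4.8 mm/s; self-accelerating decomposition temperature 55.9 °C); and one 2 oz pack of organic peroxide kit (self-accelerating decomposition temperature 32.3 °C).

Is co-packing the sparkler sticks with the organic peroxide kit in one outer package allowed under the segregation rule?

No

The sparkler sticks have burn rate 4.8 mm/s, which is > 1.8 mm/s, so they are Class 4.1 (Flammable Solid).
Organic peroxide kit: self-accelerating decomposition temperature 32.3 °C < 55 °C → Class 4.2 (Self-Reactive).
Class 4.1 and Class 4.2 may not share an outer package.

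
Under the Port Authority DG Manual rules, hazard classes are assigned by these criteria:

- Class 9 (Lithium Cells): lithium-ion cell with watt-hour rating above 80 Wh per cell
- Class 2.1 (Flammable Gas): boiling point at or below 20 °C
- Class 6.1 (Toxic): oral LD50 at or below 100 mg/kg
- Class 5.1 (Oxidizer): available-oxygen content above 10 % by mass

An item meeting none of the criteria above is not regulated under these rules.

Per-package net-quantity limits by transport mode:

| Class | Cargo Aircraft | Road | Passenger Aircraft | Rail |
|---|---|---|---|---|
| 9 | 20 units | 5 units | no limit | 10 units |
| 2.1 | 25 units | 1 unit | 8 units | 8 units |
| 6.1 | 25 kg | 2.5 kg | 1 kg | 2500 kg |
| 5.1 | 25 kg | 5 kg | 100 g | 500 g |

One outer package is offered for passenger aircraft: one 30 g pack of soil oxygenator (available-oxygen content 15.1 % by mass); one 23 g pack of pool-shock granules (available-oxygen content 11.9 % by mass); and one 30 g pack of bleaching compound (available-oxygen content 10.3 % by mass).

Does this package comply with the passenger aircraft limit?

Yes

The soil oxygenator has available-oxygen content 15.1 % by mass, which is > 10 % by mass, so it is Class 5.1 (Oxidizer).
With available-oxygen content 11.9 % by mass (> 10 % by mass), the pool-shock granules fall in Class 5.1.
Bleaching compound: available-oxygen content 10.3 % by mass > 10 % by mass → Class 5.1 (Oxidizer).
Total Class 5.1: 30 g + 23 g + 30 g = 83 g.
83 g is within the passenger aircraft limit of 100 g for Class 5.1.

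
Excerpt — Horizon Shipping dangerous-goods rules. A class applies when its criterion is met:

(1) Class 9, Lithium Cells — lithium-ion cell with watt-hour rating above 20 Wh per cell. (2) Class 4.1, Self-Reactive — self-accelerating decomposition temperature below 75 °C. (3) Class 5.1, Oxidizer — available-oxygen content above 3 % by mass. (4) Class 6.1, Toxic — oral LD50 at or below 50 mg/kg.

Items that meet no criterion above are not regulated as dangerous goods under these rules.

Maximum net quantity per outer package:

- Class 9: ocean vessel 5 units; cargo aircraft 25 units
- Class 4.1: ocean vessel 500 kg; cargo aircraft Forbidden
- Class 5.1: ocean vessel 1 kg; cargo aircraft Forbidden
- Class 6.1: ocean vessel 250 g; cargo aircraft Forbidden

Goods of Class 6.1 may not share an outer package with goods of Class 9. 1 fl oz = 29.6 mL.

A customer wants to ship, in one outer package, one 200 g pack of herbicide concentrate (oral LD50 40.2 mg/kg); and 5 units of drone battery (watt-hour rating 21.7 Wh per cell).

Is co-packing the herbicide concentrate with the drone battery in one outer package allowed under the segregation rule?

No

Oral LD50 40.2 mg/kg meets the Class 6.1 criterion (Toxic), so the herbicide concentrate is Class 6.1.
Watt-hour rating 21.7 Wh per cell meets the Class 9 criterion (Lithium Cells), so the drone battery is Class 9.
Class 6.1 and Class 9 may not share an outer package.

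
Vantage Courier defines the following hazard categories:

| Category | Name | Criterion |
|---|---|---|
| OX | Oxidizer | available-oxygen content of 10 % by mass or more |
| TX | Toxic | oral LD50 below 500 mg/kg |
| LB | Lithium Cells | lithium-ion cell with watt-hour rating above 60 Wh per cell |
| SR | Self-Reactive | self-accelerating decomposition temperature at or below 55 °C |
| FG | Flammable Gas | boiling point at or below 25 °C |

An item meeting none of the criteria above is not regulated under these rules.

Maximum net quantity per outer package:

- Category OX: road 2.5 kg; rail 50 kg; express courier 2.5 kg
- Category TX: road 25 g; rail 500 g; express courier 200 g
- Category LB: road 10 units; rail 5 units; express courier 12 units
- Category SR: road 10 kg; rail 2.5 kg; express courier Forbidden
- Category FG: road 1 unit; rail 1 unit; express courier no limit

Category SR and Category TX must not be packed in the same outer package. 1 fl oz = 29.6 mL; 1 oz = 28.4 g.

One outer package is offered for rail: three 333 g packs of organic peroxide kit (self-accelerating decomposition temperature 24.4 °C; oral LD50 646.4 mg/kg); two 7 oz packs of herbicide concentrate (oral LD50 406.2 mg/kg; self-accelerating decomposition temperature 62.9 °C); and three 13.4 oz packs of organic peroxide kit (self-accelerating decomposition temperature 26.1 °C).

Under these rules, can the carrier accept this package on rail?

No

Organic peroxide kit: self-accelerating decomposition temperature 24.4 °C ≤ 55 °C → Category SR (Self-Reactive).
Herbicide concentrate: oral LD50 406.2 mg/kg < 500 mg/kg → Category TX (Toxic).
With self-accelerating decomposition temperature 26.1 °C (≤ 55 °C), the organic peroxide kit falls in Category SR.
Category SR net quantity: (three 333 g packs = 999 g) + (three 13.4 oz packs = 1141.68 g) = 2140.68 g.
That is within the Category SR rail limit of 2.5 kg.
Category TX quantity: two 7 oz packs = 397.6 g.
397.6 g is within the rail limit of 500 g for Category TX.
Category SR and Category TX may not share an outer package.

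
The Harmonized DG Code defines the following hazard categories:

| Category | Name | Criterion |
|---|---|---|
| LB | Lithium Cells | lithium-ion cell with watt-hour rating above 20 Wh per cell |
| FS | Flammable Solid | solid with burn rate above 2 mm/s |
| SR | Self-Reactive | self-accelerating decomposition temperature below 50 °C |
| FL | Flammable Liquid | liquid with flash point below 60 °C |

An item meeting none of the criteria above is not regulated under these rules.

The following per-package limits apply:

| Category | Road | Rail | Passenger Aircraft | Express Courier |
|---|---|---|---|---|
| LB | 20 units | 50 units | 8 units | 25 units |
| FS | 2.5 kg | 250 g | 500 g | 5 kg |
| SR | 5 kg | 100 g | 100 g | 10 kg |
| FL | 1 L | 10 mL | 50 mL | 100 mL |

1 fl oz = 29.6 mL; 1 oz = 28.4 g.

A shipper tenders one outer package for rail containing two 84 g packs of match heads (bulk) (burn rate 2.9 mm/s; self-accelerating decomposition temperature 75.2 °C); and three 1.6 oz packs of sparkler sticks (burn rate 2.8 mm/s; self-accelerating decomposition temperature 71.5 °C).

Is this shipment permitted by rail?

The match heads (bulk) have burn rate 2.9 mm/s, which is > 2 mm/s, so they are Category FS (Flammable Solid).
With burn rate 2.8 mm/s (> 2 mm/s), the sparkler sticks fall in Category FS.
Total Category FS: (two 84 g packs = 168 g) + (three 1.6 oz packs = 136.32 g) = 304.32 g.
304.32 g exceeds the rail limit of 250 g for Category FS.

No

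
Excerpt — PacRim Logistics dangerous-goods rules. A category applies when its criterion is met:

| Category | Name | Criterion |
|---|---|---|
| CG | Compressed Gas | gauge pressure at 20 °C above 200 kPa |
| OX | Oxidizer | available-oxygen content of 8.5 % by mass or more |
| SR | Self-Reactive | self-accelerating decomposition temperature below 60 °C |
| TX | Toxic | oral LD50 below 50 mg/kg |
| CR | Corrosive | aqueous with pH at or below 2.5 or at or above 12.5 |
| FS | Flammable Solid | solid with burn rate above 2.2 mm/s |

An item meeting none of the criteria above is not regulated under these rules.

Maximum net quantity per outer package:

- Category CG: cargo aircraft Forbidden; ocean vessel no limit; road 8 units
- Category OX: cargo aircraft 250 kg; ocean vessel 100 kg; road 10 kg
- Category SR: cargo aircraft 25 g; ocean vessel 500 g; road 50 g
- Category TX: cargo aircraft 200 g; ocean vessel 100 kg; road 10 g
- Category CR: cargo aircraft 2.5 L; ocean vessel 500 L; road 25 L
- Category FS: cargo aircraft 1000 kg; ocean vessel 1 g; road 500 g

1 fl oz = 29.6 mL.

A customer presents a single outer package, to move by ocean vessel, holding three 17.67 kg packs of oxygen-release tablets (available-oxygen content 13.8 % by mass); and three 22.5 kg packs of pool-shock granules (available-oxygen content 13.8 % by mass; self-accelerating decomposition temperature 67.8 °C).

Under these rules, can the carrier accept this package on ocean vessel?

No

The oxygen-release tablets have available-oxygen content 13.8 % by mass, which is ≥ 8.5 % by mass, so they are Category OX (Oxidizer).
Available-oxygen content 13.8 % by mass meets the Category OX criterion (Oxidizer), so the pool-shock granules are Category OX.
Category OX net quantity: (three 17.67 kg packs = 53.01 kg) + (three 22.5 kg packs = 67.5 kg) = 120.51 kg.
That exceeds the Category OX ocean vessel limit of 100 kg.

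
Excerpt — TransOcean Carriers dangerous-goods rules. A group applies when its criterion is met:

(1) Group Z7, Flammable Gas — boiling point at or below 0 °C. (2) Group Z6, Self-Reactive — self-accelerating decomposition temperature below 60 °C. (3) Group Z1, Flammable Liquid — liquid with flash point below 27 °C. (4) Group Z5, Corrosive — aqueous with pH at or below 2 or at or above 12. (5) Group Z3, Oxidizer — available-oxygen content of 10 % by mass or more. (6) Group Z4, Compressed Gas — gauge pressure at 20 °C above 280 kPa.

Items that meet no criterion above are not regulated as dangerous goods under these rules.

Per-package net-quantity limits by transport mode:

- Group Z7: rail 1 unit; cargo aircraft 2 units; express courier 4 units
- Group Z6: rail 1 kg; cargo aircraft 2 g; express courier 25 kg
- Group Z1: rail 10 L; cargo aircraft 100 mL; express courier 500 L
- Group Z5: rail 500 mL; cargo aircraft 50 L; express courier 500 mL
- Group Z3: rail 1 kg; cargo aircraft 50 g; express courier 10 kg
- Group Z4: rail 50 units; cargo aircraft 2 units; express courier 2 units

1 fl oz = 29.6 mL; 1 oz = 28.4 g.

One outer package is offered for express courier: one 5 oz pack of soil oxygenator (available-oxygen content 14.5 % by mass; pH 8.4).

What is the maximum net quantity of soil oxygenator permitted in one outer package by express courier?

With available-oxygen content 14.5 % by mass (≥ 10 % by mass), the soil oxygenator falls in Group Z3.
The express courier limit for Group Z3 is 10 kg.

10 kg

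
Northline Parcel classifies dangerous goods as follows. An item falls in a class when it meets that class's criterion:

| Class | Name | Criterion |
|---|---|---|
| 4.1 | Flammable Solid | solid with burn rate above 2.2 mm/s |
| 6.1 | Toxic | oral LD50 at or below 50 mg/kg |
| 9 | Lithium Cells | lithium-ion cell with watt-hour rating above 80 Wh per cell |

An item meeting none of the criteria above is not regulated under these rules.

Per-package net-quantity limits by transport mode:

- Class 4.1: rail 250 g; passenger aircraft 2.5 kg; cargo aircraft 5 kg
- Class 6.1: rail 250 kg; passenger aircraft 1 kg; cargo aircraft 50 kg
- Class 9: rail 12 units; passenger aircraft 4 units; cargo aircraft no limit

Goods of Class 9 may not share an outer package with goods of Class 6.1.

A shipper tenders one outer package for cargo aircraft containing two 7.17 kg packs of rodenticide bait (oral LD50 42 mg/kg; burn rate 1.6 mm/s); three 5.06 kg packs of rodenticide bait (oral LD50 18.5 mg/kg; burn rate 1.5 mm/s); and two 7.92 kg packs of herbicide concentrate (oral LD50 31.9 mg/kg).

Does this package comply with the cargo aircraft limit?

Yes

With oral LD50 42 mg/kg (≤ 50 mg/kg), the rodenticide bait falls in Class 6.1.
With oral LD50 18.5 mg/kg (≤ 50 mg/kg), the rodenticide bait falls in Class 6.1.
With oral LD50 31.9 mg/kg (≤ 50 mg/kg), the herbicide concentrate falls in Class 6.1.
Total Class 6.1: (two 7.17 kg packs = 14.34 kg) + (three 5.06 kg packs = 15.18 kg) + (two 7.92 kg packs = 15.84 kg) = 45.36 kg.
45.36 kg is within the cargo aircraft limit of 50 kg for Class 6.1.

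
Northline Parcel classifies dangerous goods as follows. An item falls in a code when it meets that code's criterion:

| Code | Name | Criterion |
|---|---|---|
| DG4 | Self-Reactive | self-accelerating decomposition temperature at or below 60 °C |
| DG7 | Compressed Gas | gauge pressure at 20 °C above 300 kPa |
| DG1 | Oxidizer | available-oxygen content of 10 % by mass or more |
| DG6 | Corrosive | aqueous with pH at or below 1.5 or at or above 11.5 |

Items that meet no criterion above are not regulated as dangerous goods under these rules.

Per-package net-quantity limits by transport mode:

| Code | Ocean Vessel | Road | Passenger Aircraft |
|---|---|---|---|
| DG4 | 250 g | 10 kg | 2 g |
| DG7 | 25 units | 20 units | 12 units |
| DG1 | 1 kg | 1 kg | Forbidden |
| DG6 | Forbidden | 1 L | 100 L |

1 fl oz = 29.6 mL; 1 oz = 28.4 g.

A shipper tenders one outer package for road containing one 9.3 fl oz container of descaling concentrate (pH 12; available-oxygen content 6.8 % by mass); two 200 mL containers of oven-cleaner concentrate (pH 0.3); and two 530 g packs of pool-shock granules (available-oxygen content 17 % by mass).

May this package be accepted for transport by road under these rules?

Descaling concentrate: pH 12 ≥ 11.5 → Code DG6 (Corrosive).
Oven-cleaner concentrate: pH 0.3 ≤ 1.5 → Code DG6 (Corrosive).
Available-oxygen content 17 % by mass meets the Code DG1 criterion (Oxidizer), so the pool-shock granules are Code DG1.
Code DG6 net quantity: (one 9.3 fl oz container = 275.28 mL) + (two 200 mL containers = 400 mL) = 675.28 mL.
675.28 mL ≤ 1 L (road limit, Code DG6) — within limit.
Code DG1 quantity: two 530 g packs = 1.06 kg.
1.06 kg > 1 kg (road limit, Code DG1) — over the limit.

No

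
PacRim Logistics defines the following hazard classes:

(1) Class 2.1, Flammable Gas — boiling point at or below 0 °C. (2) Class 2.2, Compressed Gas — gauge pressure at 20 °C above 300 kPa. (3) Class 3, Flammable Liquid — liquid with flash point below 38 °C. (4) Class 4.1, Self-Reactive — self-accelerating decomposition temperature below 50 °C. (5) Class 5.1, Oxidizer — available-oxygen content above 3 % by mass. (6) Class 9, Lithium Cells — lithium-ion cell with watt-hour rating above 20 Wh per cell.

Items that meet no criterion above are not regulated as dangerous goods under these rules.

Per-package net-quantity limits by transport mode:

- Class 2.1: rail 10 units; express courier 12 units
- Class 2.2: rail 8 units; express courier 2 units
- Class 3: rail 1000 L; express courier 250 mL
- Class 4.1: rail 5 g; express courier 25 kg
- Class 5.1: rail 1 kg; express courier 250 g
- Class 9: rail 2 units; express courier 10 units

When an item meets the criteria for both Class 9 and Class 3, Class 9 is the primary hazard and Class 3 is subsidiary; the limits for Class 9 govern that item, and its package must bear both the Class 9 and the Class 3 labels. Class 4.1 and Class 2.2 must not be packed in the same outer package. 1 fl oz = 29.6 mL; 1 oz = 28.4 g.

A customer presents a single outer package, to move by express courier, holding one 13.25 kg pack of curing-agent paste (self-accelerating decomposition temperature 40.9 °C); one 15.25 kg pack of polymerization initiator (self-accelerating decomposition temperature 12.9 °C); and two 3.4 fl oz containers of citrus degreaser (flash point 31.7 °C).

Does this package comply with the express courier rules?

Curing-agent paste: self-accelerating decomposition temperature 40.9 °C < 50 °C → Class 4.1 (Self-Reactive).
The polymerization initiator has self-accelerating decomposition temperature 12.9 °C, which is < 50 °C, so it is Class 4.1 (Self-Reactive).
With flash point 31.7 °C (< 38 °C), the citrus degreaser falls in Class 3.
Class 4.1 net quantity: 13.25 kg + 15.25 kg = 28.5 kg.
28.5 kg > 25 kg (express courier limit, Class 4.1) — over the limit.
Class 3 quantity: two 3.4 fl oz containers = 201.28 mL.
201.28 mL ≤ 250 mL (express courier limit, Class 3) — within limit.
The segregation rule (Class 4.1 with Class 2.2) does not apply to Class 4.1 with Class 3.

No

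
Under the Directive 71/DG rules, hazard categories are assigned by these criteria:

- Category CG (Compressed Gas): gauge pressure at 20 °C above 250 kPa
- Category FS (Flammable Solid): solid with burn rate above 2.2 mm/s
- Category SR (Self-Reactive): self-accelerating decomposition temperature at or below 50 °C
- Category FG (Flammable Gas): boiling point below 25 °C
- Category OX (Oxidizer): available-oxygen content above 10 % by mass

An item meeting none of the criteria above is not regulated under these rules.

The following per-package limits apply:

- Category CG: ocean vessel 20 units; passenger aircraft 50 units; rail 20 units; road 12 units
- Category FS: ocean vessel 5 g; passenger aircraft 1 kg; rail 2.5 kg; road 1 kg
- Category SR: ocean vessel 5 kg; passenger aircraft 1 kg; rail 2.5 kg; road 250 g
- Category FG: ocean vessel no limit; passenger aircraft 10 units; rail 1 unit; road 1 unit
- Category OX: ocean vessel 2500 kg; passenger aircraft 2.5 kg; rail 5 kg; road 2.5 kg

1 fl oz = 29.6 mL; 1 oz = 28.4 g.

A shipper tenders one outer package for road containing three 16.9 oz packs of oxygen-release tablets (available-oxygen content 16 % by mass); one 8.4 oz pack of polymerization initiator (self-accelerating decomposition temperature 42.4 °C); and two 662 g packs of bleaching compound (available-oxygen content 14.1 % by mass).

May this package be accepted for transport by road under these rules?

No

With available-oxygen content 16 % by mass (> 10 % by mass), the oxygen-release tablets fall in Category OX.
Self-accelerating decomposition temperature 42.4 °C meets the Category SR criterion (Self-Reactive), so the polymerization initiator is Category SR.
The bleaching compound has available-oxygen content 14.1 % by mass, which is > 10 % by mass, so it is Category OX (Oxidizer).
Total Category OX: (three 16.9 oz packs = 1439.88 g) + (two 662 g packs = 1.324 kg) = 2763.88 g.
That exceeds the Category OX road limit of 2.5 kg.
Category SR quantity: one 8.4 oz pack = 238.56 g.
That is within the Category SR road limit of 250 g.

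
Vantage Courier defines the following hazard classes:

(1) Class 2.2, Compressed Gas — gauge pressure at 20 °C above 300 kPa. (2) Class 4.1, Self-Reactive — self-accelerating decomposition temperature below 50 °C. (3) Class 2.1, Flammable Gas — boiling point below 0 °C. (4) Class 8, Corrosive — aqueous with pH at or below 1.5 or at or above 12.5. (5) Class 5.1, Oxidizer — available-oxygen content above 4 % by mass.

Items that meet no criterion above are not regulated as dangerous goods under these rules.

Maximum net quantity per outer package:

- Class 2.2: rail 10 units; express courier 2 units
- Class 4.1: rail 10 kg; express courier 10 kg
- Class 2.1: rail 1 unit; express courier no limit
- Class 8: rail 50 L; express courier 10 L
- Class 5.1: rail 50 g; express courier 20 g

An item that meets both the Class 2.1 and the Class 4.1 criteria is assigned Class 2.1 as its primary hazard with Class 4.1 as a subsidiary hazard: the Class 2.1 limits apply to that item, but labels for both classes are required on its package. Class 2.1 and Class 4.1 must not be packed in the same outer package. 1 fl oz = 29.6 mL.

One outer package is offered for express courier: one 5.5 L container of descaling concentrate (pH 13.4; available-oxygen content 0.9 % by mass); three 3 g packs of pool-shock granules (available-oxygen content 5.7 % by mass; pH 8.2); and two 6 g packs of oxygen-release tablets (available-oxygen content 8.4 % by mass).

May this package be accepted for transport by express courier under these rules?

No

pH 13.4 meets the Class 8 criterion (Corrosive), so the descaling concentrate is Class 8.
Available-oxygen content 5.7 % by mass meets the Class 5.1 criterion (Oxidizer), so the pool-shock granules are Class 5.1.
The oxygen-release tablets have available-oxygen content 8.4 % by mass, which is > 4 % by mass, so they are Class 5.1 (Oxidizer).
Class 5.1 net quantity: (three 3 g packs = 9 g) + (two 6 g packs = 12 g) = 21 g.
21 g > 20 g (express courier limit, Class 5.1) — over the limit.
Class 8 quantity: 5.5 L.
That is within the Class 8 express courier limit of 10 L.
The segregation rule (Class 2.1 with Class 4.1) does not apply to Class 5.1 with Class 8.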